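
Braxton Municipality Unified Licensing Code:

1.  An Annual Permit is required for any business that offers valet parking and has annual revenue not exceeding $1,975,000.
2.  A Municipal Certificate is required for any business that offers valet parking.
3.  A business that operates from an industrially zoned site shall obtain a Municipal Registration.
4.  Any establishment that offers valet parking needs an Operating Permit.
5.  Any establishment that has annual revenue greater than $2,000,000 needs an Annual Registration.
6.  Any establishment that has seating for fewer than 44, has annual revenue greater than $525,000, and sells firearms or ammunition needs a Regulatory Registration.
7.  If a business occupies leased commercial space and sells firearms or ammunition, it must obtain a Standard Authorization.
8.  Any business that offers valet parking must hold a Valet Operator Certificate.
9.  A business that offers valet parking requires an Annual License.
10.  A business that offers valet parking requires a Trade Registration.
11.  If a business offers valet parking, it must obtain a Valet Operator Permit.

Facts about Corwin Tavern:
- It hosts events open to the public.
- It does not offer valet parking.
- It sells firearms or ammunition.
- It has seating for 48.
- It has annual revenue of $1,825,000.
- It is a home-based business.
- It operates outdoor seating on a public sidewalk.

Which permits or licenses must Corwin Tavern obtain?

1. does not offer valet parking; revenue $1,825,000 ≤ $1,975,000 → Annual Permit not required.
2. does not offer valet parking → Municipal Certificate not required.
3. is a home-based business (not: operates from an industrially zoned site) → Municipal Registration not required.
4. does not offer valet parking → Operating Permit not required.
5. revenue $1,825,000 ≤ $2,000,000 → Annual Registration not required.
6. seating 48 ≥ 44; revenue $1,825,000 > $525,000; sells firearms or ammunition → Regulatory Registration not required.
7. is a home-based business (not: occupies leased commercial space); sells firearms or ammunition → Standard Authorization not required.
8. does not offer valet parking → Valet Operator Certificate not required.
9. does not offer valet parking → Annual License not required.
10. does not offer valet parking → Trade Registration not required.
11. does not offer valet parking → Valet Operator Permit not required.

None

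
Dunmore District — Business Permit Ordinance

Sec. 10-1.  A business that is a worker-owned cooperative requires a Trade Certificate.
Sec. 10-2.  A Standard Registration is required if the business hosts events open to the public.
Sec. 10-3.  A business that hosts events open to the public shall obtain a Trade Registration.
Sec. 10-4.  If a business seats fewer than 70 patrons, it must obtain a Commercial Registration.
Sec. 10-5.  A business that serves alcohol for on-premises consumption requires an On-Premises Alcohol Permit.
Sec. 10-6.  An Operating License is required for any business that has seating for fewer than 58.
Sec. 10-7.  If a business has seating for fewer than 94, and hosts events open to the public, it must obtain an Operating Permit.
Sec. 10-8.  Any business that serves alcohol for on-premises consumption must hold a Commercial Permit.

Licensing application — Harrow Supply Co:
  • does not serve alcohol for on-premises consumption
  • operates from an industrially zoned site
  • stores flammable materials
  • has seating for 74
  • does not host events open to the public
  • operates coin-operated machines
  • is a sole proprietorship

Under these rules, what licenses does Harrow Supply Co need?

None

Sec. 10-1. is a sole proprietorship (not: is a worker-owned cooperative) → Trade Certificate not required.
Sec. 10-2. does not host events open to the public → Standard Registration not required.
Sec. 10-3. does not host events open to the public → Trade Registration not required.
Sec. 10-4. seating 74 ≥ 70 → Commercial Registration not required.
Sec. 10-5. does not serve alcohol for on-premises consumption → On-Premises Alcohol Permit not required.
Sec. 10-6. seating 74 ≥ 58 → Operating License not required.
Sec. 10-7. seating 74 < 94; does not host events open to the public → Operating Permit not required.
Sec. 10-8. does not serve alcohol for on-premises consumption → Commercial Permit not required.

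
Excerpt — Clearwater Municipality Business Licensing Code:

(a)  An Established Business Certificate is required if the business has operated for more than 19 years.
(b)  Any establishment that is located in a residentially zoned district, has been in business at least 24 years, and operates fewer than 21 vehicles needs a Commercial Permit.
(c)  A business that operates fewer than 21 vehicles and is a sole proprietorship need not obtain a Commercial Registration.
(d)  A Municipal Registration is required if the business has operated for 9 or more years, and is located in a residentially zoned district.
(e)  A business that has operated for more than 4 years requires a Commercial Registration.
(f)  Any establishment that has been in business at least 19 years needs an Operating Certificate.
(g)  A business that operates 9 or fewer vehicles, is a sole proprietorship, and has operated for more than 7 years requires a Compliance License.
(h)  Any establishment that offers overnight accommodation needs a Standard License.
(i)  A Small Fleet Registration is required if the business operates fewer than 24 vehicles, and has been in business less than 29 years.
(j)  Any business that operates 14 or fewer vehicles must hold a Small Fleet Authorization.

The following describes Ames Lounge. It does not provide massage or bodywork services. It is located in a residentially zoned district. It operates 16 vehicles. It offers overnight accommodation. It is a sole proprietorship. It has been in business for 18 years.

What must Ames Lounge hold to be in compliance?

(a) years in business 18 ≤ 19 → Established Business Certificate not required.
(b) is located in a residentially zoned district; years in business 18 < 24; vehicles 16 < 21 → Commercial Permit not required.
(c) vehicles 16 < 21; is a sole proprietorship → exempt from Commercial Registration.
(d) years in business 18 ≥ 9; is located in a residentially zoned district → Municipal Registration required.
(e) years in business 18 > 4 → Commercial Registration required.
(f) years in business 18 < 19 → Operating Certificate not required.
(g) vehicles 16 > 9; is a sole proprietorship; years in business 18 > 7 → Compliance License not required.
(h) offers overnight accommodation → Standard License required.
(i) vehicles 16 < 24; years in business 18 < 29 → Small Fleet Registration required.
(j) vehicles 16 > 14 → Small Fleet Authorization not required.

Municipal Registration, Small Fleet Registration, Standard License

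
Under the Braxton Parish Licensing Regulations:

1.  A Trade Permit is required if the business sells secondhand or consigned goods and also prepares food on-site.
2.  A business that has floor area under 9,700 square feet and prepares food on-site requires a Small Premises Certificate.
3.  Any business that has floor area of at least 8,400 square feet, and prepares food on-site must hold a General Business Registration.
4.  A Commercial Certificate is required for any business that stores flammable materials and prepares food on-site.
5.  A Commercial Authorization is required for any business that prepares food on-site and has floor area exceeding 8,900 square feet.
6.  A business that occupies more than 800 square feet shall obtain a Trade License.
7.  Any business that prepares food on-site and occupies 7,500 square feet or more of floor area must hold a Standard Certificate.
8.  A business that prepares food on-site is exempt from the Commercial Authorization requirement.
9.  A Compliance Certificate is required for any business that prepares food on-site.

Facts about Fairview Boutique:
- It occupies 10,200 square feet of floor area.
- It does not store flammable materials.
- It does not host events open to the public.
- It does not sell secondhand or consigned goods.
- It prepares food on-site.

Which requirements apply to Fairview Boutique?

1. does not sell secondhand or consigned goods; prepares food on-site → Trade Permit not required.
2. floor area 10,200 square feet ≥ 9,700 square feet; prepares food on-site → Small Premises Certificate not required.
3. floor area 10,200 square feet ≥ 8,400 square feet; prepares food on-site → General Business Registration required.
4. does not store flammable materials; prepares food on-site → Commercial Certificate not required.
5. prepares food on-site; floor area 10,200 square feet > 8,900 square feet → Commercial Authorization required.
6. floor area 10,200 square feet > 800 square feet → Trade License required.
7. prepares food on-site; floor area 10,200 square feet ≥ 7,500 square feet → Standard Certificate required.
8. prepares food on-site → exempt from Commercial Authorization.
9. prepares food on-site → Compliance Certificate required.

Compliance Certificate, General Business Registration, Standard Certificate, Trade License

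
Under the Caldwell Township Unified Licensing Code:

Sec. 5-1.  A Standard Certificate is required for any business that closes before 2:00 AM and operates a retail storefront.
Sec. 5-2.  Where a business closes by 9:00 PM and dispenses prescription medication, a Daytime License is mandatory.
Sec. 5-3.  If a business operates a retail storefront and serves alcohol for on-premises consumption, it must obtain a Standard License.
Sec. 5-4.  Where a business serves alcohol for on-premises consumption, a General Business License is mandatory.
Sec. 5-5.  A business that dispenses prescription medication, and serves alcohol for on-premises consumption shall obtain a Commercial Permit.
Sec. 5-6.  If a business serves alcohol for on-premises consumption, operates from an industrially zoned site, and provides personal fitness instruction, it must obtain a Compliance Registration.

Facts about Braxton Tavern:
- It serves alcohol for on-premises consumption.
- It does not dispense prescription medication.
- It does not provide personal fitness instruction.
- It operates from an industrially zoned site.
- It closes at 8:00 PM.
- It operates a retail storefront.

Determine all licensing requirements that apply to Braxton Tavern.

General Business License, Standard Certificate, Standard License

Sec. 5-1. closes 8:00 PM, at/before 2:00 AM; operates a retail storefront → Standard Certificate required.
Sec. 5-2. closes 8:00 PM, at/before 9:00 PM; does not dispense prescription medication → Daytime License not required.
Sec. 5-3. operates a retail storefront; serves alcohol for on-premises consumption → Standard License required.
Sec. 5-4. serves alcohol for on-premises consumption → General Business License required.
Sec. 5-5. does not dispense prescription medication; serves alcohol for on-premises consumption → Commercial Permit not required.
Sec. 5-6. serves alcohol for on-premises consumption; operates from an industrially zoned site; does not provide personal fitness instruction → Compliance Registration not required.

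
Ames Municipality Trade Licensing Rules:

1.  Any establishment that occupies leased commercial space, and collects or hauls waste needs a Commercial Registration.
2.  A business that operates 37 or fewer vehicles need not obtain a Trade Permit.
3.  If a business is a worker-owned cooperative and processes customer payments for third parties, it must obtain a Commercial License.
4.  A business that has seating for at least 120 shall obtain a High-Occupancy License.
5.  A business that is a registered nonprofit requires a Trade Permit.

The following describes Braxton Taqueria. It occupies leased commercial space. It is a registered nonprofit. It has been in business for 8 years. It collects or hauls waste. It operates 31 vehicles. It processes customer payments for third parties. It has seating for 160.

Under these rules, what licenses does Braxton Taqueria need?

1. occupies leased commercial space; collects or hauls waste → Commercial Registration required.
2. vehicles 31 ≤ 37 → exempt from Trade Permit.
3. is a registered nonprofit (not: is a worker-owned cooperative); processes customer payments for third parties → Commercial License not required.
4. seating 160 ≥ 120 → High-Occupancy License required.
5. is a registered nonprofit → Trade Permit required.

Commercial Registration, High-Occupancy License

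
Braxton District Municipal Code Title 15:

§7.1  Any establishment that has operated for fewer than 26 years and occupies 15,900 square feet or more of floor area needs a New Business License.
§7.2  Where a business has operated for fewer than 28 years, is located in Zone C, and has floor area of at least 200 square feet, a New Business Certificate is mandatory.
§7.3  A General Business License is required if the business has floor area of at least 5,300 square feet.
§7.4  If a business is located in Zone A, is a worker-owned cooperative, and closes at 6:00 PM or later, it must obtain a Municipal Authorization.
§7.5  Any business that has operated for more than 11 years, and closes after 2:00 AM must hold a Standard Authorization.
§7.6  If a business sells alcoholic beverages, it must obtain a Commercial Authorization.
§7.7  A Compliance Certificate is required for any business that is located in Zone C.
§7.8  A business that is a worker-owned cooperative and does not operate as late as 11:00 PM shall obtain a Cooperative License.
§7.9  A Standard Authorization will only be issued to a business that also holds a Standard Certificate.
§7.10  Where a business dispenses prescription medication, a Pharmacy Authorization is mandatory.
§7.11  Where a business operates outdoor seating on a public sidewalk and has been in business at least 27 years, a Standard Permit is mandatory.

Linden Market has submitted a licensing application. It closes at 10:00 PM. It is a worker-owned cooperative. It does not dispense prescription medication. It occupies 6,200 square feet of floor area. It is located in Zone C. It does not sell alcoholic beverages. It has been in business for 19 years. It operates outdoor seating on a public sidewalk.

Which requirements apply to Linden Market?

§7.1 years in business 19 < 26; floor area 6,200 square feet < 15,900 square feet → New Business License not required.
§7.2 years in business 19 < 28; is located in Zone C; floor area 6,200 square feet ≥ 200 square feet → New Business Certificate required.
§7.3 floor area 6,200 square feet ≥ 5,300 square feet → General Business License required.
§7.4 is located in Zone C (not: is located in Zone A); is a worker-owned cooperative; closes 10:00 PM, after 6:00 PM → Municipal Authorization not required.
§7.5 years in business 19 > 11; closes 10:00 PM, at/before 2:00 AM → Standard Authorization not required.
§7.6 does not sell alcoholic beverages → Commercial Authorization not required.
§7.7 is located in Zone C → Compliance Certificate required.
§7.8 is a worker-owned cooperative; closes 10:00 PM, at/before 11:00 PM → Cooperative License required.
§7.9 Standard Authorization is not required → no effect.
§7.10 does not dispense prescription medication → Pharmacy Authorization not required.
§7.11 operates outdoor seating on a public sidewalk; years in business 19 < 27 → Standard Permit not required.

Compliance Certificate, Cooperative License, General Business License, New Business Certificate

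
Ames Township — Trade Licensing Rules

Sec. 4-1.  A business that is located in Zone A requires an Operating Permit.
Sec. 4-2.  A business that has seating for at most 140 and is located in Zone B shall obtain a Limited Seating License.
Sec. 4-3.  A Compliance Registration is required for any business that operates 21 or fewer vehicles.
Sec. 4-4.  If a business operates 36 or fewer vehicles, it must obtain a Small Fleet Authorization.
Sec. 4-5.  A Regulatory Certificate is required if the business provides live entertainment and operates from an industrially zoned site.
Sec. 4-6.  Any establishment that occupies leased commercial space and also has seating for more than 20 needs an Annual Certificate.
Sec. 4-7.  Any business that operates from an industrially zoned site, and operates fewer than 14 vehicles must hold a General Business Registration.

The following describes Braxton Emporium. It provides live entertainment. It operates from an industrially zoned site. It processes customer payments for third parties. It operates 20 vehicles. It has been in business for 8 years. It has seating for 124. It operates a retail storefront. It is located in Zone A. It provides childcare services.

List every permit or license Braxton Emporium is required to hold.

Sec. 4-1. is located in Zone A → Operating Permit required.
Sec. 4-2. seating 124 ≤ 140; is located in Zone A (not: is located in Zone B) → Limited Seating License not required.
Sec. 4-3. vehicles 20 ≤ 21 → Compliance Registration required.
Sec. 4-4. vehicles 20 ≤ 36 → Small Fleet Authorization required.
Sec. 4-5. provides live entertainment; operates from an industrially zoned site → Regulatory Certificate required.
Sec. 4-6. operates from an industrially zoned site (not: occupies leased commercial space); seating 124 > 20 → Annual Certificate not required.
Sec. 4-7. operates from an industrially zoned site; vehicles 20 ≥ 14 → General Business Registration not required.

Compliance Registration, Operating Permit, Regulatory Certificate, Small Fleet Authorization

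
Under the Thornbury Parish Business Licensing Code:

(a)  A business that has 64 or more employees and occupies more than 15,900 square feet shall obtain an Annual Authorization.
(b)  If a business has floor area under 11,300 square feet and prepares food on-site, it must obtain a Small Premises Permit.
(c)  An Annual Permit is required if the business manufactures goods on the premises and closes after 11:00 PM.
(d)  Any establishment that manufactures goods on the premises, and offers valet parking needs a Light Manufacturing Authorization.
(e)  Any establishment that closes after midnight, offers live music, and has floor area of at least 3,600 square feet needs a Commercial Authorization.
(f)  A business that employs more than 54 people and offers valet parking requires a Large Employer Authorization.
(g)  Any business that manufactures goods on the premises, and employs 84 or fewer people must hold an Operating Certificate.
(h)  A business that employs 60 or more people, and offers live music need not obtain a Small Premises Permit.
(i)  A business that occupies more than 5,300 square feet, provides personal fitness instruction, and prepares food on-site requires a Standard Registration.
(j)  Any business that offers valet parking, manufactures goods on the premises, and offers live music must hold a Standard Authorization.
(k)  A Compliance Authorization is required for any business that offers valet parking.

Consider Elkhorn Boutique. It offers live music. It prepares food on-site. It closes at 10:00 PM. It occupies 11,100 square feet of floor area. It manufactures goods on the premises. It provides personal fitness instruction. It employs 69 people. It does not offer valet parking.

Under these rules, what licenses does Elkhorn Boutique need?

(a) employees 69 ≥ 64; floor area 11,100 square feet ≤ 15,900 square feet → Annual Authorization not required.
(b) floor area 11,100 square feet < 11,300 square feet; prepares food on-site → Small Premises Permit required.
(c) manufactures goods on the premises; closes 10:00 PM, at/before 11:00 PM → Annual Permit not required.
(d) manufactures goods on the premises; does not offer valet parking → Light Manufacturing Authorization not required.
(e) closes 10:00 PM, at/before midnight; offers live music; floor area 11,100 square feet ≥ 3,600 square feet → Commercial Authorization not required.
(f) employees 69 > 54; does not offer valet parking → Large Employer Authorization not required.
(g) manufactures goods on the premises; employees 69 ≤ 84 → Operating Certificate required.
(h) employees 69 ≥ 60; offers live music → exempt from Small Premises Permit.
(i) floor area 11,100 square feet > 5,300 square feet; provides personal fitness instruction; prepares food on-site → Standard Registration required.
(j) does not offer valet parking; manufactures goods on the premises; offers live music → Standard Authorization not required.
(k) does not offer valet parking → Compliance Authorization not required.

Operating Certificate, Standard Registration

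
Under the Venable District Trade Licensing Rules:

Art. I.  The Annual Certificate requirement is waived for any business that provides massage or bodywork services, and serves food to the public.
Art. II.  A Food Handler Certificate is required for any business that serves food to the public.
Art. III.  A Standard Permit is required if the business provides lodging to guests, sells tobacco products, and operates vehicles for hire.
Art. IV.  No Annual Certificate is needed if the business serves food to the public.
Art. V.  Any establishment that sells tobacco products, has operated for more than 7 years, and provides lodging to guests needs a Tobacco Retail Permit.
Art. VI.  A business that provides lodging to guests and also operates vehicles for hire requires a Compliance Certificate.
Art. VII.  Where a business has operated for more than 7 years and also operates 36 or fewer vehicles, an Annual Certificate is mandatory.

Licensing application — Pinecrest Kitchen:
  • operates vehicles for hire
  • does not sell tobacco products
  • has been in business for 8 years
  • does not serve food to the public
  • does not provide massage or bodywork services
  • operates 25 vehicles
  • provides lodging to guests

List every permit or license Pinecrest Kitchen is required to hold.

Annual Certificate, Compliance Certificate

Art. I. does not provide massage or bodywork services; does not serve food to the public → Annual Certificate exemption does not apply.
Art. II. does not serve food to the public → Food Handler Certificate not required.
Art. III. provides lodging to guests; does not sell tobacco products; operates vehicles for hire → Standard Permit not required.
Art. IV. does not serve food to the public → Annual Certificate exemption does not apply.
Art. V. does not sell tobacco products; years in business 8 > 7; provides lodging to guests → Tobacco Retail Permit not required.
Art. VI. provides lodging to guests; operates vehicles for hire → Compliance Certificate required.
Art. VII. years in business 8 > 7; vehicles 25 ≤ 36 → Annual Certificate required.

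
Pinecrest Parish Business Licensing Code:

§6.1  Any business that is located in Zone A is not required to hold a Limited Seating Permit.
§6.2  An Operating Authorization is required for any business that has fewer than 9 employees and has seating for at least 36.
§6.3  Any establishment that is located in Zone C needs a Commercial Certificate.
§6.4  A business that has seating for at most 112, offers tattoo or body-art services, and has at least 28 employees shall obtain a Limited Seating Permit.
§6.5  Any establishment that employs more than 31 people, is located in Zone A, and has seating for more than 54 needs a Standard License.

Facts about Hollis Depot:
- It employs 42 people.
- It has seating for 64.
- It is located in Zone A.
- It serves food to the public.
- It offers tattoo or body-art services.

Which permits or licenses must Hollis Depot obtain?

Standard License

§6.1 is located in Zone A → exempt from Limited Seating Permit.
§6.2 employees 42 ≥ 9; seating 64 ≥ 36 → Operating Authorization not required.
§6.3 is located in Zone A (not: is located in Zone C) → Commercial Certificate not required.
§6.4 seating 64 ≤ 112; offers tattoo or body-art services; employees 42 ≥ 28 → Limited Seating Permit required.
§6.5 employees 42 > 31; is located in Zone A; seating 64 > 54 → Standard License required.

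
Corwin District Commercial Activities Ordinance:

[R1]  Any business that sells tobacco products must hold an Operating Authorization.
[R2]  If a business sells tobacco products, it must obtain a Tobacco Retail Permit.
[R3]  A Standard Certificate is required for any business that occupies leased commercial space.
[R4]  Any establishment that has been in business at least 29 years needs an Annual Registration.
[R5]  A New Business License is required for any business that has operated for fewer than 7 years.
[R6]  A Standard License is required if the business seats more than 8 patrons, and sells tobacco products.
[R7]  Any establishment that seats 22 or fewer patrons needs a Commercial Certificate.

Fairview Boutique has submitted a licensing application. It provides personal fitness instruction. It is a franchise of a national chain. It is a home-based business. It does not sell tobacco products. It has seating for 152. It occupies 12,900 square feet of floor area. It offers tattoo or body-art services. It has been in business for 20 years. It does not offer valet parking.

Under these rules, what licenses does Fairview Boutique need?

[R1] does not sell tobacco products → Operating Authorization not required.
[R2] does not sell tobacco products → Tobacco Retail Permit not required.
[R3] is a home-based business (not: occupies leased commercial space) → Standard Certificate not required.
[R4] years in business 20 < 29 → Annual Registration not required.
[R5] years in business 20 ≥ 7 → New Business License not required.
[R6] seating 152 > 8; does not sell tobacco products → Standard License not required.
[R7] seating 152 > 22 → Commercial Certificate not required.

None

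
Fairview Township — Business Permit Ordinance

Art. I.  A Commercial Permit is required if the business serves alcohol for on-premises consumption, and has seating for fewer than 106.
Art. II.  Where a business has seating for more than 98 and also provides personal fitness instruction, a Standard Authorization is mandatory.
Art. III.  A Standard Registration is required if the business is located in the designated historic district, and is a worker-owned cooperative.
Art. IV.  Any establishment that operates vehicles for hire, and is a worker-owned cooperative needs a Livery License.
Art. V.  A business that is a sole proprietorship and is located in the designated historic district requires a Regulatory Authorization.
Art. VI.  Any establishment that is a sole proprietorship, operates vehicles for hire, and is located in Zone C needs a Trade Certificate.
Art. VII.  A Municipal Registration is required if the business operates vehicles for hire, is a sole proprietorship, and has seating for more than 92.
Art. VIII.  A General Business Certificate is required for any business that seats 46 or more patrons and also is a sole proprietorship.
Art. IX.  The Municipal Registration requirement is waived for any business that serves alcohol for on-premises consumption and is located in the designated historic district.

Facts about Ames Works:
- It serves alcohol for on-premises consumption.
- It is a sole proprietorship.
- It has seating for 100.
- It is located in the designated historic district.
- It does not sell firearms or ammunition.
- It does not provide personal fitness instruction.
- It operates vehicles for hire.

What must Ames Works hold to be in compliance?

Commercial Permit, General Business Certificate, Regulatory Authorization

Art. I. serves alcohol for on-premises consumption; seating 100 < 106 → Commercial Permit required.
Art. II. seating 100 > 98; does not provide personal fitness instruction → Standard Authorization not required.
Art. III. is located in the designated historic district; is a sole proprietorship (not: is a worker-owned cooperative) → Standard Registration not required.
Art. IV. operates vehicles for hire; is a sole proprietorship (not: is a worker-owned cooperative) → Livery License not required.
Art. V. is a sole proprietorship; is located in the designated historic district → Regulatory Authorization required.
Art. VI. is a sole proprietorship; operates vehicles for hire; is located in the designated historic district (not: is located in Zone C) → Trade Certificate not required.
Art. VII. operates vehicles for hire; is a sole proprietorship; seating 100 > 92 → Municipal Registration required.
Art. VIII. seating 100 ≥ 46; is a sole proprietorship → General Business Certificate required.
Art. IX. serves alcohol for on-premises consumption; is located in the designated historic district → exempt from Municipal Registration.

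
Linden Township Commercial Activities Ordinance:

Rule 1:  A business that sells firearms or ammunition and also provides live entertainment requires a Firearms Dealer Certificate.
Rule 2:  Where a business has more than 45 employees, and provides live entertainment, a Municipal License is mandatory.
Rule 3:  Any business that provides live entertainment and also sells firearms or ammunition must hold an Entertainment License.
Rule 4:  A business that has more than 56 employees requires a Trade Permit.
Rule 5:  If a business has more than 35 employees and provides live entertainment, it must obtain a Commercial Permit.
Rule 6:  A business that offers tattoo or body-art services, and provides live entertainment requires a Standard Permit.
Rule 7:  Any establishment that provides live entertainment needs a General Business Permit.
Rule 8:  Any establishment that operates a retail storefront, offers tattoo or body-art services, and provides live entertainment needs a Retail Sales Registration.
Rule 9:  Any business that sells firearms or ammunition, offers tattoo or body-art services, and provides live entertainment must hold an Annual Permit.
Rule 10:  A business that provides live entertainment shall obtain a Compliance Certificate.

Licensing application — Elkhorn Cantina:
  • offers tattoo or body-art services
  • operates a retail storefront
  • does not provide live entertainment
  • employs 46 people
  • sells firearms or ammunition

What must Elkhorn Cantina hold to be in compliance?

Rule 1: sells firearms or ammunition; does not provide live entertainment → Firearms Dealer Certificate not required.
Rule 2: employees 46 > 45; does not provide live entertainment → Municipal License not required.
Rule 3: does not provide live entertainment; sells firearms or ammunition → Entertainment License not required.
Rule 4: employees 46 ≤ 56 → Trade Permit not required.
Rule 5: employees 46 > 35; does not provide live entertainment → Commercial Permit not required.
Rule 6: offers tattoo or body-art services; does not provide live entertainment → Standard Permit not required.
Rule 7: does not provide live entertainment → General Business Permit not required.
Rule 8: operates a retail storefront; offers tattoo or body-art services; does not provide live entertainment → Retail Sales Registration not required.
Rule 9: sells firearms or ammunition; offers tattoo or body-art services; does not provide live entertainment → Annual Permit not required.
Rule 10: does not provide live entertainment → Compliance Certificate not required.

None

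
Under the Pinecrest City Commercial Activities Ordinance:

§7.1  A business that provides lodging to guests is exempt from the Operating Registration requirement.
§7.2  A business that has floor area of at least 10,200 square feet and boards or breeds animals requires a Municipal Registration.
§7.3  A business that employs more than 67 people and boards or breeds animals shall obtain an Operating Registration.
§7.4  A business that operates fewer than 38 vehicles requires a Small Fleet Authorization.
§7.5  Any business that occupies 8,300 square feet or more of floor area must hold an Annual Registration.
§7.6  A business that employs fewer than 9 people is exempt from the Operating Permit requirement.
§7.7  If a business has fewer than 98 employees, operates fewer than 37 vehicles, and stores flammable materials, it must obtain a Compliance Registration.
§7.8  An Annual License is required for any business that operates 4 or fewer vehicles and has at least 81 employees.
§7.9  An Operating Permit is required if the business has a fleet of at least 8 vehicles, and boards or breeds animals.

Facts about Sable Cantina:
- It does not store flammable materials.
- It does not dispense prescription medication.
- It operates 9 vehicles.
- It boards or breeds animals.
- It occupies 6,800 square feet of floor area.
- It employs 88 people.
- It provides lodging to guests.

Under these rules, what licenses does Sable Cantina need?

§7.1 provides lodging to guests → exempt from Operating Registration.
§7.2 floor area 6,800 square feet < 10,200 square feet; boards or breeds animals → Municipal Registration not required.
§7.3 employees 88 > 67; boards or breeds animals → Operating Registration required.
§7.4 vehicles 9 < 38 → Small Fleet Authorization required.
§7.5 floor area 6,800 square feet < 8,300 square feet → Annual Registration not required.
§7.6 employees 88 ≥ 9 → Operating Permit exemption does not apply.
§7.7 employees 88 < 98; vehicles 9 < 37; does not store flammable materials → Compliance Registration not required.
§7.8 vehicles 9 > 4; employees 88 ≥ 81 → Annual License not required.
§7.9 vehicles 9 ≥ 8; boards or breeds animals → Operating Permit required.

Operating Permit, Small Fleet Authorization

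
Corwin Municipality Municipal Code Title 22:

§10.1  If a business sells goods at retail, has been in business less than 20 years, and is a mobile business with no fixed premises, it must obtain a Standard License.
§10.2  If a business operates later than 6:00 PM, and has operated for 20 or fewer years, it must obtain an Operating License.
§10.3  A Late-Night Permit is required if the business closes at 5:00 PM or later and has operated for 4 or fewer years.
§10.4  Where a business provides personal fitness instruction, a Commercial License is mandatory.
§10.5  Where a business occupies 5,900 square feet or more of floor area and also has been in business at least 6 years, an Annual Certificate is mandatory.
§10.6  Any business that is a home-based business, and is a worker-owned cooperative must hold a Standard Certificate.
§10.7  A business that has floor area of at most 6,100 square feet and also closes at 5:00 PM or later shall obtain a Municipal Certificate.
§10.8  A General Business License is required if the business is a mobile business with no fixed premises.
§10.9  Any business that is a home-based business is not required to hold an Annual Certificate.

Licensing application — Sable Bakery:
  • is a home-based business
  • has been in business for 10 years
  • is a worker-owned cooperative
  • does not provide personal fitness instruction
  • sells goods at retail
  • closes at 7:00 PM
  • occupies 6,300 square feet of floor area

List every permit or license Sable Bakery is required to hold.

Operating License, Standard Certificate

§10.1 sells goods at retail; years in business 10 < 20; is a home-based business (not: is a mobile business with no fixed premises) → Standard License not required.
§10.2 closes 7:00 PM, after 6:00 PM; years in business 10 ≤ 20 → Operating License required.
§10.3 closes 7:00 PM, after 5:00 PM; years in business 10 > 4 → Late-Night Permit not required.
§10.4 does not provide personal fitness instruction → Commercial License not required.
§10.5 floor area 6,300 square feet ≥ 5,900 square feet; years in business 10 ≥ 6 → Annual Certificate required.
§10.6 is a home-based business; is a worker-owned cooperative → Standard Certificate required.
§10.7 floor area 6,300 square feet > 6,100 square feet; closes 7:00 PM, after 5:00 PM → Municipal Certificate not required.
§10.8 is a home-based business (not: is a mobile business with no fixed premises) → General Business License not required.
§10.9 is a home-based business → exempt from Annual Certificate.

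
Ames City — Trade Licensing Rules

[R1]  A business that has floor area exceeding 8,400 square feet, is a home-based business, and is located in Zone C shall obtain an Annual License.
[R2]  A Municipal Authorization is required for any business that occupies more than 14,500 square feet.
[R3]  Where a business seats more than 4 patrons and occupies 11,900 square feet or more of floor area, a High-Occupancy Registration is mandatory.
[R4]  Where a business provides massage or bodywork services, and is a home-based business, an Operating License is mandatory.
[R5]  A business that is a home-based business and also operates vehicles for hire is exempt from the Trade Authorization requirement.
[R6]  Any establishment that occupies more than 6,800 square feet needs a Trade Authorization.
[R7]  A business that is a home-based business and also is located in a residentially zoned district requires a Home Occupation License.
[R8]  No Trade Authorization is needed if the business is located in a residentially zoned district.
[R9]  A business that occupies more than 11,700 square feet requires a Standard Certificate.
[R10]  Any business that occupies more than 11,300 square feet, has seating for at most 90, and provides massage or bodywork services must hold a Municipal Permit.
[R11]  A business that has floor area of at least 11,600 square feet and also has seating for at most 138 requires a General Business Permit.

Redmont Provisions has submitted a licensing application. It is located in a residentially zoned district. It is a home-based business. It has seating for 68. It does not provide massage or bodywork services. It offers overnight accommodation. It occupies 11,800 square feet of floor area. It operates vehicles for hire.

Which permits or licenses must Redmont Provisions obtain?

General Business Permit, Home Occupation License, Standard Certificate

[R1] floor area 11,800 square feet > 8,400 square feet; is a home-based business; is located in a residentially zoned district (not: is located in Zone C) → Annual License not required.
[R2] floor area 11,800 square feet ≤ 14,500 square feet → Municipal Authorization not required.
[R3] seating 68 > 4; floor area 11,800 square feet < 11,900 square feet → High-Occupancy Registration not required.
[R4] does not provide massage or bodywork services; is a home-based business → Operating License not required.
[R5] is a home-based business; operates vehicles for hire → exempt from Trade Authorization.
[R6] floor area 11,800 square feet > 6,800 square feet → Trade Authorization required.
[R7] is a home-based business; is located in a residentially zoned district → Home Occupation License required.
[R8] is located in a residentially zoned district → exempt from Trade Authorization.
[R9] floor area 11,800 square feet > 11,700 square feet → Standard Certificate required.
[R10] floor area 11,800 square feet > 11,300 square feet; seating 68 ≤ 90; does not provide massage or bodywork services → Municipal Permit not required.
[R11] floor area 11,800 square feet ≥ 11,600 square feet; seating 68 ≤ 138 → General Business Permit required.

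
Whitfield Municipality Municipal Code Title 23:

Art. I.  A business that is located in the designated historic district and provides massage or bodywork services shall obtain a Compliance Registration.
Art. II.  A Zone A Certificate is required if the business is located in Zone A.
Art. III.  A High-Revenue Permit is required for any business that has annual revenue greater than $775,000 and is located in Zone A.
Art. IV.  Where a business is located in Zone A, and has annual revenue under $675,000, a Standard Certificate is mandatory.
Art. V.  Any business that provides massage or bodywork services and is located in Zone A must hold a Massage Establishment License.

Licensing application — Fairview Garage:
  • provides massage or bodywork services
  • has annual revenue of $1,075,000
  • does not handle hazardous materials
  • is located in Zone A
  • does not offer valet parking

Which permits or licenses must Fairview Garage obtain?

Art. I. is located in Zone A (not: is located in the designated historic district); provides massage or bodywork services → Compliance Registration not required.
Art. II. is located in Zone A → Zone A Certificate required.
Art. III. revenue $1,075,000 > $775,000; is located in Zone A → High-Revenue Permit required.
Art. IV. is located in Zone A; revenue $1,075,000 ≥ $675,000 → Standard Certificate not required.
Art. V. provides massage or bodywork services; is located in Zone A → Massage Establishment License required.

High-Revenue Permit, Massage Establishment License, Zone A Certificate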